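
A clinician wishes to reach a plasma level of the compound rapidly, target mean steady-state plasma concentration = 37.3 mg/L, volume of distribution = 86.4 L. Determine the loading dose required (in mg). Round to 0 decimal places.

LD = Css × Vd = 37.3 × 86.4 = 3223 mg

3223 mg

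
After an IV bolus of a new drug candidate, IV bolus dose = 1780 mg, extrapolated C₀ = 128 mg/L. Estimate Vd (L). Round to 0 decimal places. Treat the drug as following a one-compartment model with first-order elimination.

14 L

Vd = Dose / C₀ = 1780 / 128 = 13.91 L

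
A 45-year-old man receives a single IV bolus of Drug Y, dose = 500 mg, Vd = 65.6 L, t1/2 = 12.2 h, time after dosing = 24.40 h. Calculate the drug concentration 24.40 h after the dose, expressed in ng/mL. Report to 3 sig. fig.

C₀ = Dose / Vd = 500.0 / 65.6 = 7.622 mg/L
k = ln2 / t½ = 0.693147 / 12.2 = 0.05682 h⁻¹
t / t½ = 24.40 / 12.2 = 2 half-lives
C = C₀ × (1/2)^2 = 7.622 × 0.2500 = 1.906 mg/L
Convert: 1.906 mg/L × 1000 = 1906 ng/mL

1910 ng/mL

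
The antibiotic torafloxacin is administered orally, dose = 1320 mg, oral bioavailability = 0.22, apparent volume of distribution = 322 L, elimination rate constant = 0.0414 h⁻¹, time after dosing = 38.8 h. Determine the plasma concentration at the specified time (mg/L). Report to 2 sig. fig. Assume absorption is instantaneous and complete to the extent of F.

0.18 mg/L

Amount reaching circulation = F × Dose = 0.22 × 1320 = 290.4 mg
C₀ = F·Dose / Vd = 290.4 / 322 = 0.9019 mg/L
C = C₀ · e^(−k·t) = 0.9019 × e^(−0.04140 × 38.8)
  = 0.9019 × 0.2006 = 0.1809 mg/L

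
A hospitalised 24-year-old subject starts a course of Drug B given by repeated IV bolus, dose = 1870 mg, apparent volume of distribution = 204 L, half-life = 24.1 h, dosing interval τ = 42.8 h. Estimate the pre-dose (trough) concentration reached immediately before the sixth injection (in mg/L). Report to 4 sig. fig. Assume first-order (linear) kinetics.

3.773 mg/L

C₀ per dose = Dose / Vd = 1870 / 204 = 9.167 mg/L
k = ln2 / t½ = 0.693147 / 24.1 = 0.02876 h⁻¹
Fraction remaining after one interval: r = e^(−kτ) = e^(−0.02876 × 42.8) = 0.2920
Before dose 6, 5 doses have been given (aged 1τ, 2τ, 3τ, 4τ, 5τ).
C_trough = C₀ × (r + r² + … + r^5) = C₀ × r(1−r^5)/(1−r)
        = 9.167 × 0.2920 × (1 − 0.002123) / (1 − 0.2920) = 3.773 mg/L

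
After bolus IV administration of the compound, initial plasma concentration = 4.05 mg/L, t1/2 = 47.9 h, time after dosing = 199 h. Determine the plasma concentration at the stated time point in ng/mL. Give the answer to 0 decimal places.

k = ln2 / t½ = 0.693147 / 47.9 = 0.01447 h⁻¹
C = C₀ · e^(−k·t) = 4.050 × e^(−0.01447 × 199)
  = 4.050 × 0.05616 = 0.2274 mg/L
Convert: 0.2274 mg/L × 1000 = 227.4 ng/mL

227 ng/mL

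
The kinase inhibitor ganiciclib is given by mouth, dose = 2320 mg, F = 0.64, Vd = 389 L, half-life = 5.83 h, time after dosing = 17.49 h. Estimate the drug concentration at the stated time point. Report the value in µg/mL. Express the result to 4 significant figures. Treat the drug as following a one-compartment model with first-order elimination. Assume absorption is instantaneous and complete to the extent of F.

0.4771 µg/mL

Amount reaching circulation = F × Dose = 0.64 × 2320 = 1485 mg
C₀ = F·Dose / Vd = 1485 / 389 = 3.817 mg/L
k = ln2 / t½ = 0.693147 / 5.83 = 0.1189 h⁻¹
t / t½ = 17.49 / 5.83 = 3 half-lives
C = C₀ × (1/2)^3 = 3.817 × 0.1250 = 0.4771 mg/L
(0.4771 mg/L = 0.4771 µg/mL)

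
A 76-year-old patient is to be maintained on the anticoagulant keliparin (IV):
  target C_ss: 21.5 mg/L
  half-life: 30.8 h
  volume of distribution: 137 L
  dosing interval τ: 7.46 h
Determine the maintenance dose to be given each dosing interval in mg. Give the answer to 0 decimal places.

495 mg

k = ln2 / t½ = 0.693147 / 30.8 = 0.02250 h⁻¹
CL = k × Vd = 0.02250 × 137 = 3.083 L/h
At steady state, Dose/τ = Css × CL.
Dose = Css × CL × τ = 21.5 × 3.083 × 7.46 = 494.5 mg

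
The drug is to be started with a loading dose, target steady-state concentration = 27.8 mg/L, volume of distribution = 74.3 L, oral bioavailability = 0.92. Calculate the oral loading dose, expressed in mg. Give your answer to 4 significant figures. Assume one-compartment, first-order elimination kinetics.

LD = Css × Vd / F = 27.8 × 74.3 / 0.92 = 2245 mg

2245 mg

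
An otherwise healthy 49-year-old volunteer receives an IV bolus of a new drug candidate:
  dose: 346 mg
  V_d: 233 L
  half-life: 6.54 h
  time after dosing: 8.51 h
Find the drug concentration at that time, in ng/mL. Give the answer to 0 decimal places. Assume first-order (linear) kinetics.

C₀ = Dose / Vd = 346.0 / 233 = 1.485 mg/L
k = ln2 / t½ = 0.693147 / 6.54 = 0.1060 h⁻¹
C = C₀ · e^(−k·t) = 1.485 × e^(−0.1060 × 8.51)
  = 1.485 × 0.4057 = 0.6025 mg/L
Convert: 0.6025 mg/L × 1000 = 602.5 ng/mL

603 ng/mL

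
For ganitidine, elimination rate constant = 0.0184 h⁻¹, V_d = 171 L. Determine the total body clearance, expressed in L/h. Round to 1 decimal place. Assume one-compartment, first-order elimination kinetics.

3.1 L/h

CL = k × Vd = 0.0184 × 171 = 3.146 L/h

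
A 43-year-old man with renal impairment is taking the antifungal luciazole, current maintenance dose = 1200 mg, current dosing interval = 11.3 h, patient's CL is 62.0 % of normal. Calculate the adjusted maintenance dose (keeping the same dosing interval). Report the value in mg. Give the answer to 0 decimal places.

To keep the same average steady-state level, dosing rate must scale with clearance.
CL ratio = 62.0 / 100 = 0.6200
New dose (same interval) = 1200 × 0.6200 = 744.0 mg

744 mg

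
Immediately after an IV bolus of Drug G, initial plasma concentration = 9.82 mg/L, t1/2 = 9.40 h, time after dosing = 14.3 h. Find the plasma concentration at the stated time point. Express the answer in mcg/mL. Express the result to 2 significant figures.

3.4 mcg/mL

k = ln2 / t½ = 0.693147 / 9.40 = 0.07374 h⁻¹
C = C₀ · e^(−k·t) = 9.820 × e^(−0.07374 × 14.3)
  = 9.820 × 0.3484 = 3.421 mg/L
(3.421 mg/L = 3.421 mcg/mL)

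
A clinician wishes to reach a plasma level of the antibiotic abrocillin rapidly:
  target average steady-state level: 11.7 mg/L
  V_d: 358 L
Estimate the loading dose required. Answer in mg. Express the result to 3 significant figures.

LD = Css × Vd = 11.7 × 358 = 4189 mg

4190 mg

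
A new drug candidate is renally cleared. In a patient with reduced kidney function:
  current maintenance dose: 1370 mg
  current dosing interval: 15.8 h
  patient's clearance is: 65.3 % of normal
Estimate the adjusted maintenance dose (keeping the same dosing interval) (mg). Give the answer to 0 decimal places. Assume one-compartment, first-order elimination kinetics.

To keep the same average steady-state level, dosing rate must scale with clearance.
CL ratio = 65.3 / 100 = 0.6530
New dose (same interval) = 1370 × 0.6530 = 894.6 mg

895 mg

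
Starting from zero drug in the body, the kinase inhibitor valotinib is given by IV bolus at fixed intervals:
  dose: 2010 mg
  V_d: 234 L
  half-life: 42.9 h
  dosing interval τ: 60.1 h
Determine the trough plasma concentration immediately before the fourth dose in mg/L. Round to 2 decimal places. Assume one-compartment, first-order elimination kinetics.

C₀ per dose = Dose / Vd = 2010 / 234 = 8.590 mg/L
k = ln2 / t½ = 0.693147 / 42.9 = 0.01616 h⁻¹
Fraction remaining after one interval: r = e^(−kτ) = e^(−0.01616 × 60.1) = 0.3786
Before dose 4, 3 doses have been given (aged 1τ, 2τ, 3τ).
C_trough = C₀ × (r + r² + … + r^3) = C₀ × r(1−r^3)/(1−r)
        = 8.590 × 0.3786 × (1 − 0.05427) / (1 − 0.3786) = 4.950 mg/L

4.95 mg/L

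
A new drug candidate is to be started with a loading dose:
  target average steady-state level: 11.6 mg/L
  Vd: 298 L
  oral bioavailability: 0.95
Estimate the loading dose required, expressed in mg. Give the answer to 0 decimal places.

3639 mg

LD = Css × Vd / F = 11.6 × 298 / 0.95 = 3639 mg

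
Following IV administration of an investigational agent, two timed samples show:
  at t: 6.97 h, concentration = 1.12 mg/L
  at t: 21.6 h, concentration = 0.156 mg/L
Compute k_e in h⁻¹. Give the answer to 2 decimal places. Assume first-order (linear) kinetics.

k = ln(C₁/C₂) / (t₂ − t₁) = ln(1.12/0.156) / (21.6 − 6.97)
  = 1.971 / 14.63 = 0.1347 h⁻¹

0.13 h⁻¹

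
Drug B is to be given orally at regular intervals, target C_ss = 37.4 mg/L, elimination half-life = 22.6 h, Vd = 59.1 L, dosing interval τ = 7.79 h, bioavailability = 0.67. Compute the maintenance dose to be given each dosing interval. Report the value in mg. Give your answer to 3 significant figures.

k = ln2 / t½ = 0.693147 / 22.6 = 0.03067 h⁻¹
CL = k × Vd = 0.03067 × 59.1 = 1.813 L/h
At steady state, F × (Dose/τ) = Css × CL.
Dose = Css × CL × τ / F = 37.4 × 1.813 × 7.79 / 0.67 = 788.4 mg

788 mg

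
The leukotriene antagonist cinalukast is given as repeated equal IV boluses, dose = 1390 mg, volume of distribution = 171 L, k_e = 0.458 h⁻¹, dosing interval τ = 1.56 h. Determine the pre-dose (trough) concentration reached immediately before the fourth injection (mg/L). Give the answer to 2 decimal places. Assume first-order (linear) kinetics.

C₀ per dose = Dose / Vd = 1390 / 171 = 8.129 mg/L
Fraction remaining after one interval: r = e^(−kτ) = e^(−0.4580 × 1.56) = 0.4894
Before dose 4, 3 doses have been given (aged 1τ, 2τ, 3τ).
C_trough = C₀ × (r + r² + … + r^3) = C₀ × r(1−r^3)/(1−r)
        = 8.129 × 0.4894 × (1 − 0.1172) / (1 − 0.4894) = 6.878 mg/L

6.88 mg/L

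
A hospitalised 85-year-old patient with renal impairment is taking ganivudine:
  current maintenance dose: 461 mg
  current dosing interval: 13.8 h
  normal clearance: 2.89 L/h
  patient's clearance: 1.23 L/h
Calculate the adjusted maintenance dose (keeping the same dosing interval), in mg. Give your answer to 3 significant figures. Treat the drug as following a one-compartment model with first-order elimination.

196 mg

To keep the same average steady-state level, dosing rate must scale with clearance.
CL ratio = 1.23 / 2.89 = 0.4256
New dose (same interval) = 461 × 0.4256 = 196.2 mg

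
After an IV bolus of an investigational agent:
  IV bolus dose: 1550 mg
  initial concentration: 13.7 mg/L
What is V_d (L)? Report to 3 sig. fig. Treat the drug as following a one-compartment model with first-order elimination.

113 L

Vd = Dose / C₀ = 1550 / 13.7 = 113.1 L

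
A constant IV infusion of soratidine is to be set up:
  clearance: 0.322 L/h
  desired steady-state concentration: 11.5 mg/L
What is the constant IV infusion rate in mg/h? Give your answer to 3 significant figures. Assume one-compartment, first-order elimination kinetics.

3.70 mg/h

At steady state, infusion rate R₀ = Css × CL = 11.5 × 0.3220 = 3.703 mg/h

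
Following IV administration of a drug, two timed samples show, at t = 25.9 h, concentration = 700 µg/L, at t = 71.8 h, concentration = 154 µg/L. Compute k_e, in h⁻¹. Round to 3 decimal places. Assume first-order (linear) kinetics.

0.033 h⁻¹

k = ln(C₁/C₂) / (t₂ − t₁) = ln(700/154) / (71.8 − 25.9)
  = 1.514 / 45.90 = 0.03298 h⁻¹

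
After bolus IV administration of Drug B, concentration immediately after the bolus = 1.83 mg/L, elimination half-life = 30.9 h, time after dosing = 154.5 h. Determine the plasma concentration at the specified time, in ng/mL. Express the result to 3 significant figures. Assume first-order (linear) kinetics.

57.2 ng/mL

k = ln2 / t½ = 0.693147 / 30.9 = 0.02243 h⁻¹
t / t½ = 154.5 / 30.9 = 5 half-lives
C = C₀ × (1/2)^5 = 1.830 × 0.03125 = 0.05719 mg/L
Convert: 0.05719 mg/L × 1000 = 57.19 ng/mL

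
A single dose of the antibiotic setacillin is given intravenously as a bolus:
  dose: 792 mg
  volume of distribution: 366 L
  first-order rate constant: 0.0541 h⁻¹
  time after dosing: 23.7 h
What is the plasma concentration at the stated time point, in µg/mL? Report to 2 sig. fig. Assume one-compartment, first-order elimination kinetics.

0.60 µg/mL

C₀ = Dose / Vd = 792.0 / 366 = 2.164 mg/L
C = C₀ · e^(−k·t) = 2.164 × e^(−0.05410 × 23.7)
  = 2.164 × 0.2774 = 0.6003 mg/L
(0.6003 mg/L = 0.6003 µg/mL)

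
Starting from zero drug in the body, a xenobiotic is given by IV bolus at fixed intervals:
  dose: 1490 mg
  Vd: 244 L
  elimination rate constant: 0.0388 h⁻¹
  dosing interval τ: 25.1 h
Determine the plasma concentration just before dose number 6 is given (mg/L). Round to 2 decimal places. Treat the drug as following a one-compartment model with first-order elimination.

C₀ per dose = Dose / Vd = 1490 / 244 = 6.107 mg/L
Fraction remaining after one interval: r = e^(−kτ) = e^(−0.03880 × 25.1) = 0.3776
Before dose 6, 5 doses have been given (aged 1τ, 2τ, 3τ, 4τ, 5τ).
C_trough = C₀ × (r + r² + … + r^5) = C₀ × r(1−r^5)/(1−r)
        = 6.107 × 0.3776 × (1 − 0.007676) / (1 − 0.3776) = 3.677 mg/L

3.68 mg/L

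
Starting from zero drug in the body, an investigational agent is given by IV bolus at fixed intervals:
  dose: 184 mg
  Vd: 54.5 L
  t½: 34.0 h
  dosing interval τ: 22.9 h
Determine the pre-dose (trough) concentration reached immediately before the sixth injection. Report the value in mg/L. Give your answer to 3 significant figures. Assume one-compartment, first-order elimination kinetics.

5.12 mg/L

C₀ per dose = Dose / Vd = 184 / 54.5 = 3.376 mg/L
k = ln2 / t½ = 0.693147 / 34.0 = 0.02039 h⁻¹
Fraction remaining after one interval: r = e^(−kτ) = e^(−0.02039 × 22.9) = 0.6269
Before dose 6, 5 doses have been given (aged 1τ, 2τ, 3τ, 4τ, 5τ).
C_trough = C₀ × (r + r² + … + r^5) = C₀ × r(1−r^5)/(1−r)
        = 3.376 × 0.6269 × (1 − 0.09683) / (1 − 0.6269) = 5.123 mg/L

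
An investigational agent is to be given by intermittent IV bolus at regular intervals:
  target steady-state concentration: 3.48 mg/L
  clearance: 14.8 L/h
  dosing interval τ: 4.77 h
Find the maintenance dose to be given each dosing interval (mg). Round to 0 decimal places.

At steady state, Dose/τ = Css × CL.
Dose = Css × CL × τ = 3.48 × 14.80 × 4.77 = 245.7 mg

246 mg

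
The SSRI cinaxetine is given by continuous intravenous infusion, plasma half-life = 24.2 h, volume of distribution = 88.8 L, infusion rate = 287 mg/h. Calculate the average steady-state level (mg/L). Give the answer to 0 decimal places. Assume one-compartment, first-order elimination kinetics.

k = ln2 / t½ = 0.693147 / 24.2 = 0.02864 h⁻¹
CL = k × Vd = 0.02864 × 88.8 = 2.543 L/h
At steady state Css = R₀ / CL = 287 / 2.543 = 112.9 mg/L

113 mg/L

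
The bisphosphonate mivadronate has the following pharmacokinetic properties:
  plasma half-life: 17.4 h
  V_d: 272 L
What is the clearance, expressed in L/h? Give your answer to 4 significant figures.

10.84 L/h

k = ln2 / t½ = 0.693147 / 17.4 = 0.03984 h⁻¹
CL = k × Vd = 0.03984 × 272 = 10.84 L/h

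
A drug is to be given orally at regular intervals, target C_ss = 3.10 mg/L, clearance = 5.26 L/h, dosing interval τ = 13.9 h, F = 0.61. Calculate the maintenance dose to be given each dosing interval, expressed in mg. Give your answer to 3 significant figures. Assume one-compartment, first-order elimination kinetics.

At steady state, F × (Dose/τ) = Css × CL.
Dose = Css × CL × τ / F = 3.10 × 5.260 × 13.9 / 0.61 = 371.6 mg

372 mg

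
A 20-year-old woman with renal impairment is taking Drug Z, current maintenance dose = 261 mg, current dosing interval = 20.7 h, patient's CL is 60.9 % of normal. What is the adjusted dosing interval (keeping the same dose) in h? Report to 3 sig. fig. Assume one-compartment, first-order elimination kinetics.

34.0 h

To keep the same average steady-state level, dosing rate must scale with clearance.
CL ratio = 60.9 / 100 = 0.6090
New interval (same dose) = 20.7 / 0.6090 = 33.99 h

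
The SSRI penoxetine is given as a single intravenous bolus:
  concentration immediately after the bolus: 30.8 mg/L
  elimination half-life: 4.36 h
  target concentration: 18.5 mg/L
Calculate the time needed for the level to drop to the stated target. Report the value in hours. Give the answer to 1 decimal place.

3.2 h

k = ln2 / t½ = 0.693147 / 4.36 = 0.1590 h⁻¹
t = ln(C₀ / C) / k = ln(30.80 / 18.5) / 0.1590
  = ln(1.665) / 0.1590 = 0.5098 / 0.1590 = 3.206 h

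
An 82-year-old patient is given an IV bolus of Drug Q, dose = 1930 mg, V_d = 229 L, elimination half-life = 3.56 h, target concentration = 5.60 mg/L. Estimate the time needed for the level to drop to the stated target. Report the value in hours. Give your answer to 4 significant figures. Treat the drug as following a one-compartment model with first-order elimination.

2.100 h

C₀ = Dose / Vd = 1930 / 229 = 8.428 mg/L
k = ln2 / t½ = 0.693147 / 3.56 = 0.1947 h⁻¹
t = ln(C₀ / C) / k = ln(8.428 / 5.60) / 0.1947
  = ln(1.505) / 0.1947 = 0.4088 / 0.1947 = 2.100 h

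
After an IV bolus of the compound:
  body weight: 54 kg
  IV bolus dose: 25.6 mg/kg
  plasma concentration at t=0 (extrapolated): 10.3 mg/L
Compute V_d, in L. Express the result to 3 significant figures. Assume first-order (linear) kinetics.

Dose = 25.6 × 54 = 1382 mg
Vd = Dose / C₀ = 1382 / 10.3 = 134.2 L

134 L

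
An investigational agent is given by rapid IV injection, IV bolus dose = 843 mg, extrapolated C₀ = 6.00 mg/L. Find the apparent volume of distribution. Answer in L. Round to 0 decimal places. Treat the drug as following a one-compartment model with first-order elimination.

141 L

Vd = Dose / C₀ = 843.0 / 6.00 = 140.5 L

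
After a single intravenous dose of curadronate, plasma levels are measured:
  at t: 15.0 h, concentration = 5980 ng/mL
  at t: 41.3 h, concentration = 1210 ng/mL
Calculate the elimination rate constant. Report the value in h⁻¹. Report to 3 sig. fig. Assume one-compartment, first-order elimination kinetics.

0.0608 h⁻¹

k = ln(C₁/C₂) / (t₂ − t₁) = ln(5980/1210) / (41.3 − 15.0)
  = 1.598 / 26.30 = 0.06076 h⁻¹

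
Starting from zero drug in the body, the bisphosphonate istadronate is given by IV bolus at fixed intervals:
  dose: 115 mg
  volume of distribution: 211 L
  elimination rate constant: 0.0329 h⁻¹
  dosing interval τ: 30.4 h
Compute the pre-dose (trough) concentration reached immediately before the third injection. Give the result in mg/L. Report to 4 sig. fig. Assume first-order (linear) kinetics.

0.2742 mg/L

C₀ per dose = Dose / Vd = 115 / 211 = 0.5450 mg/L
Fraction remaining after one interval: r = e^(−kτ) = e^(−0.03290 × 30.4) = 0.3678
Before dose 3, 2 doses have been given (aged 1τ, 2τ).
C_trough = C₀ × (r + r²) = 0.5450 × (0.3678 + 0.1353) = 0.2742 mg/L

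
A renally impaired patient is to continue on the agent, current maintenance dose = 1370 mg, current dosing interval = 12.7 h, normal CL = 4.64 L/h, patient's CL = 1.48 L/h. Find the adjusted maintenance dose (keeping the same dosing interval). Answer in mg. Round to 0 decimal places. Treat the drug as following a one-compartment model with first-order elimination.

To keep the same average steady-state level, dosing rate must scale with clearance.
CL ratio = 1.48 / 4.64 = 0.3190
New dose (same interval) = 1370 × 0.3190 = 437.0 mg

437 mg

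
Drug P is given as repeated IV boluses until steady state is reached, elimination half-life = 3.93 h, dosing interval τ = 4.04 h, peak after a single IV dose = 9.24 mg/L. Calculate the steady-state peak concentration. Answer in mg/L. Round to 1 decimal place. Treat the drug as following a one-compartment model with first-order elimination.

k = ln2 / t½ = 0.693147 / 3.93 = 0.1764 h⁻¹
e^(−kτ) = e^(−0.1764 × 4.04) = 0.4903
Accumulation ratio R = 1 / (1 − e^(−kτ)) = 1 / (1 − 0.4903) = 1.962
Steady-state peak = C₀ × R = 9.24 × 1.962 = 18.13 mg/L

18.1 mg/L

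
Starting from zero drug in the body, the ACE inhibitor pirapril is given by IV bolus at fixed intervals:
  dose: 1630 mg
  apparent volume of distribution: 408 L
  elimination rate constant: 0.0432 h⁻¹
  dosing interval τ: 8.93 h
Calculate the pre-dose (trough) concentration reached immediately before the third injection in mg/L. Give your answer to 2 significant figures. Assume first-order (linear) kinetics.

4.6 mg/L

C₀ per dose = Dose / Vd = 1630 / 408 = 3.995 mg/L
Fraction remaining after one interval: r = e^(−kτ) = e^(−0.04320 × 8.93) = 0.6799
Before dose 3, 2 doses have been given (aged 1τ, 2τ).
C_trough = C₀ × (r + r²) = 3.995 × (0.6799 + 0.4623) = 4.563 mg/L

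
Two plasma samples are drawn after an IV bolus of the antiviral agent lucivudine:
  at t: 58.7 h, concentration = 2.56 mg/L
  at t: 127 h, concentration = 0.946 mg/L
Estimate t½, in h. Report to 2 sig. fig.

48 h

k = ln(C₁/C₂) / (t₂ − t₁) = ln(2.56/0.946) / (127 − 58.7)
  = 0.9955 / 68.30 = 0.01458 h⁻¹
t½ = ln2 / k = 0.693147 / 0.01458 = 47.54 h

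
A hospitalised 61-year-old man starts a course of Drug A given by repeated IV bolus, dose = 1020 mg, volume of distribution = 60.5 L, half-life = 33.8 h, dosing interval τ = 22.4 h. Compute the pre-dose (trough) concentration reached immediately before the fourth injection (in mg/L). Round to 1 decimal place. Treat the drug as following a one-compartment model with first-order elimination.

21.6 mg/L

C₀ per dose = Dose / Vd = 1020 / 60.5 = 16.86 mg/L
k = ln2 / t½ = 0.693147 / 33.8 = 0.02051 h⁻¹
Fraction remaining after one interval: r = e^(−kτ) = e^(−0.02051 × 22.4) = 0.6316
Before dose 4, 3 doses have been given (aged 1τ, 2τ, 3τ).
C_trough = C₀ × (r + r² + … + r^3) = C₀ × r(1−r^3)/(1−r)
        = 16.86 × 0.6316 × (1 − 0.2520) / (1 − 0.6316) = 21.62 mg/L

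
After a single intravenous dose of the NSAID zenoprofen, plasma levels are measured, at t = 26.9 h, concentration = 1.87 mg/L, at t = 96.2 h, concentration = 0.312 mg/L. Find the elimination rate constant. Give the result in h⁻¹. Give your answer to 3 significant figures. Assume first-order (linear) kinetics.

0.0258 h⁻¹

k = ln(C₁/C₂) / (t₂ − t₁) = ln(1.87/0.312) / (96.2 − 26.9)
  = 1.791 / 69.30 = 0.02584 h⁻¹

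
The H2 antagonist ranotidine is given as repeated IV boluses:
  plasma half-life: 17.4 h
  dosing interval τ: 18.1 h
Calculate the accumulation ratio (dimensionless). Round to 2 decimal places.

k = ln2 / t½ = 0.693147 / 17.4 = 0.03984 h⁻¹
e^(−kτ) = e^(−0.03984 × 18.1) = 0.4862
Accumulation ratio R = 1 / (1 − e^(−kτ)) = 1 / (1 − 0.4862) = 1.946

1.95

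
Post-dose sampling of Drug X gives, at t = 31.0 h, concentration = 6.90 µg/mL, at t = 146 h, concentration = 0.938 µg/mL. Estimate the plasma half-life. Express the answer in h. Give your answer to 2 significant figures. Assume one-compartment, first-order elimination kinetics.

k = ln(C₁/C₂) / (t₂ − t₁) = ln(6.90/0.938) / (146 − 31.0)
  = 1.996 / 115.0 = 0.01736 h⁻¹
t½ = ln2 / k = 0.693147 / 0.01736 = 39.93 h

40 h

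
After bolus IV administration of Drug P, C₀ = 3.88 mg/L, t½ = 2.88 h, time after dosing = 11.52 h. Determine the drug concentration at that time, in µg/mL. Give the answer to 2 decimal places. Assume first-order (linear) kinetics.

k = ln2 / t½ = 0.693147 / 2.88 = 0.2407 h⁻¹
t / t½ = 11.52 / 2.88 = 4 half-lives
C = C₀ × (1/2)^4 = 3.880 × 0.06250 = 0.2425 mg/L
(0.2425 mg/L = 0.2425 µg/mL)

0.24 µg/mL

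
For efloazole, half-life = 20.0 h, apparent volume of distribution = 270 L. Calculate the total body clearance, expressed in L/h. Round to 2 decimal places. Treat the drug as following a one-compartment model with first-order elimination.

9.36 L/h

k = ln2 / t½ = 0.693147 / 20.0 = 0.03466 h⁻¹
CL = k × Vd = 0.03466 × 270 = 9.358 L/h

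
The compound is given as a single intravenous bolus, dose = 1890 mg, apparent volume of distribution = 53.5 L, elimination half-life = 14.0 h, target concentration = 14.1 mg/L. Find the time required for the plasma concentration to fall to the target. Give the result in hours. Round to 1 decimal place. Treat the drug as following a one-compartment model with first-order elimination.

C₀ = Dose / Vd = 1890 / 53.5 = 35.33 mg/L
k = ln2 / t½ = 0.693147 / 14.0 = 0.04951 h⁻¹
t = ln(C₀ / C) / k = ln(35.33 / 14.1) / 0.04951
  = ln(2.506) / 0.04951 = 0.9187 / 0.04951 = 18.56 h

18.6 h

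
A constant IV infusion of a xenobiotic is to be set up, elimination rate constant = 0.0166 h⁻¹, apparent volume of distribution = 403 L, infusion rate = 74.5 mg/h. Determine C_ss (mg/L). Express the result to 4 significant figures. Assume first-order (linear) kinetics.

11.14 mg/L

CL = k × Vd = 0.01660 × 403 = 6.690 L/h
At steady state Css = R₀ / CL = 74.5 / 6.690 = 11.14 mg/L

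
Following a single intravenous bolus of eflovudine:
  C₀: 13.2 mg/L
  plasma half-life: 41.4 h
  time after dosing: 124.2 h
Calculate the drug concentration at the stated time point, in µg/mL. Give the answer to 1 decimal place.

1.7 µg/mL

k = ln2 / t½ = 0.693147 / 41.4 = 0.01674 h⁻¹
t / t½ = 124.2 / 41.4 = 3 half-lives
C = C₀ × (1/2)^3 = 13.20 × 0.1250 = 1.650 mg/L
(1.650 mg/L = 1.650 µg/mL)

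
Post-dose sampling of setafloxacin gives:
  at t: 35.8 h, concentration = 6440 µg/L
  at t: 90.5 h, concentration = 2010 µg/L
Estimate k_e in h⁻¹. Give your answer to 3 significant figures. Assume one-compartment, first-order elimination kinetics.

k = ln(C₁/C₂) / (t₂ − t₁) = ln(6440/2010) / (90.5 − 35.8)
  = 1.164 / 54.70 = 0.02128 h⁻¹

0.0213 h⁻¹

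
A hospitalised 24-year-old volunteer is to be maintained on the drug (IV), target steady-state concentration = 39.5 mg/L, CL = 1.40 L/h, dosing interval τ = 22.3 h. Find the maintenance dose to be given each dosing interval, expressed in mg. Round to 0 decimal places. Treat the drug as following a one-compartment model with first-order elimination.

At steady state, Dose/τ = Css × CL.
Dose = Css × CL × τ = 39.5 × 1.400 × 22.3 = 1233 mg

1233 mg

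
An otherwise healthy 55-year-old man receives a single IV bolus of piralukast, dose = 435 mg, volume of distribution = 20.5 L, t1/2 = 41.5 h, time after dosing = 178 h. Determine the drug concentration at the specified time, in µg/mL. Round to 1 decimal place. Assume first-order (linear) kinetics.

C₀ = Dose / Vd = 435.0 / 20.5 = 21.22 mg/L
k = ln2 / t½ = 0.693147 / 41.5 = 0.01670 h⁻¹
C = C₀ · e^(−k·t) = 21.22 × e^(−0.01670 × 178)
  = 21.22 × 0.05117 = 1.086 mg/L
(1.086 mg/L = 1.086 µg/mL)

1.1 µg/mL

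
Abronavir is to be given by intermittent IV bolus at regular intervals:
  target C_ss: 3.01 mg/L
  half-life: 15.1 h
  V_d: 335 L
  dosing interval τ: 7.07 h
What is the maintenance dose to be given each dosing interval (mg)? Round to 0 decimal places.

327 mg

k = ln2 / t½ = 0.693147 / 15.1 = 0.04590 h⁻¹
CL = k × Vd = 0.04590 × 335 = 15.38 L/h
At steady state, Dose/τ = Css × CL.
Dose = Css × CL × τ = 3.01 × 15.38 × 7.07 = 327.3 mg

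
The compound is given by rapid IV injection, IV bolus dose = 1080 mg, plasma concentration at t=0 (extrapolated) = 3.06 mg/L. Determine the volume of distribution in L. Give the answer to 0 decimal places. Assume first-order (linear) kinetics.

Vd = Dose / C₀ = 1080 / 3.06 = 352.9 L

353 L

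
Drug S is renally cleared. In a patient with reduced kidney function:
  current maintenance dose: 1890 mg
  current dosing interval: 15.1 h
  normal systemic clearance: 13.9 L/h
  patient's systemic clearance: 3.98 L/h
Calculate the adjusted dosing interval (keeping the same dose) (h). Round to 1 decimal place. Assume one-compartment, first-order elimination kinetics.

52.7 h

To keep the same average steady-state level, dosing rate must scale with clearance.
CL ratio = 3.98 / 13.9 = 0.2863
New interval (same dose) = 15.1 / 0.2863 = 52.74 h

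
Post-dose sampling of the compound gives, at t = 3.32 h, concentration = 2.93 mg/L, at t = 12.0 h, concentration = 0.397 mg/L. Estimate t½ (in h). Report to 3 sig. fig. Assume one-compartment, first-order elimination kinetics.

3.01 h

k = ln(C₁/C₂) / (t₂ − t₁) = ln(2.93/0.397) / (12.0 − 3.32)
  = 1.999 / 8.680 = 0.2303 h⁻¹
t½ = ln2 / k = 0.693147 / 0.2303 = 3.010 h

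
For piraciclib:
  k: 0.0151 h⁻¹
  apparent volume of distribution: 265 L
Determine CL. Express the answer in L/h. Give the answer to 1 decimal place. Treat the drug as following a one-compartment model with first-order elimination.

CL = k × Vd = 0.0151 × 265 = 4.002 L/h

4.0 L/h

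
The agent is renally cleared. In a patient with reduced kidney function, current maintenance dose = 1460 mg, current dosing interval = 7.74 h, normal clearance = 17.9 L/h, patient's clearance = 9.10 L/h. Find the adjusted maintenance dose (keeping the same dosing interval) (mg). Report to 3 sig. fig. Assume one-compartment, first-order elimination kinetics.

742 mg

To keep the same average steady-state level, dosing rate must scale with clearance.
CL ratio = 9.10 / 17.9 = 0.5084
New dose (same interval) = 1460 × 0.5084 = 742.3 mg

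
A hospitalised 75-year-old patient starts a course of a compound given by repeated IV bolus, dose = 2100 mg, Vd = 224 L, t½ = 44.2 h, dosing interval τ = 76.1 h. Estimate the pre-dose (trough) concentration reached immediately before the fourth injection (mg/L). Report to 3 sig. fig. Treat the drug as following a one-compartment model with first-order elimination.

3.97 mg/L

C₀ per dose = Dose / Vd = 2100 / 224 = 9.375 mg/L
k = ln2 / t½ = 0.693147 / 44.2 = 0.01568 h⁻¹
Fraction remaining after one interval: r = e^(−kτ) = e^(−0.01568 × 76.1) = 0.3032
Before dose 4, 3 doses have been given (aged 1τ, 2τ, 3τ).
C_trough = C₀ × (r + r² + … + r^3) = C₀ × r(1−r^3)/(1−r)
        = 9.375 × 0.3032 × (1 − 0.02787) / (1 − 0.3032) = 3.966 mg/L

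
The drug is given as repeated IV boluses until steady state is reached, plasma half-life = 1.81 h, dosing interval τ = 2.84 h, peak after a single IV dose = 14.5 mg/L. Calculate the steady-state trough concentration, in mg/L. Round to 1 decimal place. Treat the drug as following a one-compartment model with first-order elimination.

7.4 mg/L

k = ln2 / t½ = 0.693147 / 1.81 = 0.3830 h⁻¹
e^(−kτ) = e^(−0.3830 × 2.84) = 0.3370
Accumulation ratio R = 1 / (1 − e^(−kτ)) = 1 / (1 − 0.3370) = 1.508
Steady-state trough = C₀ × R × e^(−kτ) = 14.5 × 1.508 × 0.3370 = 7.369 mg/L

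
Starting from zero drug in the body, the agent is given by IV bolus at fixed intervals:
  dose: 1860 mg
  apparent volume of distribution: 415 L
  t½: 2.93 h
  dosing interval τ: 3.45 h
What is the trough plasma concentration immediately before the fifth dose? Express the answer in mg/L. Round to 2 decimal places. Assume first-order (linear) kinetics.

3.42 mg/L

C₀ per dose = Dose / Vd = 1860 / 415 = 4.482 mg/L
k = ln2 / t½ = 0.693147 / 2.93 = 0.2366 h⁻¹
Fraction remaining after one interval: r = e^(−kτ) = e^(−0.2366 × 3.45) = 0.4421
Before dose 5, 4 doses have been given (aged 1τ, 2τ, 3τ, 4τ).
C_trough = C₀ × (r + r² + … + r^4) = C₀ × r(1−r^4)/(1−r)
        = 4.482 × 0.4421 × (1 − 0.03820) / (1 − 0.4421) = 3.416 mg/L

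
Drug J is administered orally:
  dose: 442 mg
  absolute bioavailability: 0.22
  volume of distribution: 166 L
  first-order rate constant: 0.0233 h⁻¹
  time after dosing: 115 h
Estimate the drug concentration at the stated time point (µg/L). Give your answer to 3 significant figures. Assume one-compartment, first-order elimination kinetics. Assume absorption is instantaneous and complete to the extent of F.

Amount reaching circulation = F × Dose = 0.22 × 442.0 = 97.24 mg
C₀ = F·Dose / Vd = 97.24 / 166 = 0.5858 mg/L
C = C₀ · e^(−k·t) = 0.5858 × e^(−0.02330 × 115)
  = 0.5858 × 0.06860 = 0.04019 mg/L
Convert: 0.04019 mg/L × 1000 = 40.19 µg/L

40.2 µg/L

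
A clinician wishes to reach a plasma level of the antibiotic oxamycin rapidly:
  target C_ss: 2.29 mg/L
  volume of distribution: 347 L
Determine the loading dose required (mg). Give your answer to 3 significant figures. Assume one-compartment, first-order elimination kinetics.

795 mg

LD = Css × Vd = 2.29 × 347 = 794.6 mg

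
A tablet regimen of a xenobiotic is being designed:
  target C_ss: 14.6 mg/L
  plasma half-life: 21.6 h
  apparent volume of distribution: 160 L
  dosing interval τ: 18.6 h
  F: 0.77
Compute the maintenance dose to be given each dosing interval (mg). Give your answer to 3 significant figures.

1810 mg

k = ln2 / t½ = 0.693147 / 21.6 = 0.03209 h⁻¹
CL = k × Vd = 0.03209 × 160 = 5.134 L/h
At steady state, F × (Dose/τ) = Css × CL.
Dose = Css × CL × τ / F = 14.6 × 5.134 × 18.6 / 0.77 = 1811 mg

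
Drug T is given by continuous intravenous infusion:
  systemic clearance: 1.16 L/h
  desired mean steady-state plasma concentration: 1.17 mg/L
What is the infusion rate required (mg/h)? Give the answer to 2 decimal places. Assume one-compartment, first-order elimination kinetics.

At steady state, infusion rate R₀ = Css × CL = 1.17 × 1.160 = 1.357 mg/h

1.36 mg/h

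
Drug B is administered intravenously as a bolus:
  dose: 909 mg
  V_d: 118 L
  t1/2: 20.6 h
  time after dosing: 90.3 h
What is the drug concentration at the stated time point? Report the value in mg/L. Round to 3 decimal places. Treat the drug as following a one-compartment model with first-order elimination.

C₀ = Dose / Vd = 909.0 / 118 = 7.703 mg/L
k = ln2 / t½ = 0.693147 / 20.6 = 0.03365 h⁻¹
C = C₀ · e^(−k·t) = 7.703 × e^(−0.03365 × 90.3)
  = 7.703 × 0.04790 = 0.3690 mg/L

0.369 mg/L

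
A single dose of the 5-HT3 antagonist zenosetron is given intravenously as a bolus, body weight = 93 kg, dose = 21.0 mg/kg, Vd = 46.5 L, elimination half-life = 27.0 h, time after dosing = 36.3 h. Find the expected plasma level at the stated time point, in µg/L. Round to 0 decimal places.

Total dose = 21.0 × 93 = 1953 mg
C₀ = Dose / Vd = 1953 / 46.5 = 42.00 mg/L
k = ln2 / t½ = 0.693147 / 27.0 = 0.02567 h⁻¹
C = C₀ · e^(−k·t) = 42.00 × e^(−0.02567 × 36.3)
  = 42.00 × 0.3938 = 16.54 mg/L
Convert: 16.54 mg/L × 1000 = 16540 µg/L

16540 µg/L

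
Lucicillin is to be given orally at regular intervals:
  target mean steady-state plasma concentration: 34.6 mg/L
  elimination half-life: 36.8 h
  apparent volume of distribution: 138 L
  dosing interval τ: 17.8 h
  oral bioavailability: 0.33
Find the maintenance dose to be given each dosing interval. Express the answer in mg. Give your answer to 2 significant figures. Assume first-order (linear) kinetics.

4900 mg

k = ln2 / t½ = 0.693147 / 36.8 = 0.01884 h⁻¹
CL = k × Vd = 0.01884 × 138 = 2.600 L/h
At steady state, F × (Dose/τ) = Css × CL.
Dose = Css × CL × τ / F = 34.6 × 2.600 × 17.8 / 0.33 = 4852 mg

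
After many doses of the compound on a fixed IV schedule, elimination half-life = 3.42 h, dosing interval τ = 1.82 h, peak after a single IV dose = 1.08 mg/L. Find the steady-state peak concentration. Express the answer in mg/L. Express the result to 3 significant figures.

k = ln2 / t½ = 0.693147 / 3.42 = 0.2027 h⁻¹
e^(−kτ) = e^(−0.2027 × 1.82) = 0.6915
Accumulation ratio R = 1 / (1 − e^(−kτ)) = 1 / (1 − 0.6915) = 3.241
Steady-state peak = C₀ × R = 1.08 × 3.241 = 3.500 mg/L

3.50 mg/L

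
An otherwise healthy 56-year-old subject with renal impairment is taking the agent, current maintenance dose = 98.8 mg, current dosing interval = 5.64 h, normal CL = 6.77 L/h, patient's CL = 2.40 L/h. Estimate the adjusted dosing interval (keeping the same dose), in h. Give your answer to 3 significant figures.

To keep the same average steady-state level, dosing rate must scale with clearance.
CL ratio = 2.40 / 6.77 = 0.3545
New interval (same dose) = 5.64 / 0.3545 = 15.91 h

15.9 h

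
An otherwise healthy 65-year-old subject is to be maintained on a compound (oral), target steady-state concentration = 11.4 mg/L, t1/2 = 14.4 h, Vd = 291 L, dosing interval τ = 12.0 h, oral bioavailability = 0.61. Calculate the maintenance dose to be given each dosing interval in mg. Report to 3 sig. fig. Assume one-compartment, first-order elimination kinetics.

3140 mg

k = ln2 / t½ = 0.693147 / 14.4 = 0.04814 h⁻¹
CL = k × Vd = 0.04814 × 291 = 14.01 L/h
At steady state, F × (Dose/τ) = Css × CL.
Dose = Css × CL × τ / F = 11.4 × 14.01 × 12.0 / 0.61 = 3142 mg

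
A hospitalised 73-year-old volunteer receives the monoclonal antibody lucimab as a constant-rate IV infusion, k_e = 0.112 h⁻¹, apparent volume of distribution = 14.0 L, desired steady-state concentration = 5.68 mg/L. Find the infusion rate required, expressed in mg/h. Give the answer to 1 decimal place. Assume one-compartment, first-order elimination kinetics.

8.9 mg/h

CL = k × Vd = 0.1120 × 14.0 = 1.568 L/h
At steady state, infusion rate R₀ = Css × CL = 5.68 × 1.568 = 8.906 mg/h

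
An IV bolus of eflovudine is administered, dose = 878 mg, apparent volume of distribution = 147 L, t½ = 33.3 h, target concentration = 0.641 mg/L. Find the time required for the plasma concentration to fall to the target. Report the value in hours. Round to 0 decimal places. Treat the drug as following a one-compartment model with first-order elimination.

107 h

C₀ = Dose / Vd = 878.0 / 147 = 5.973 mg/L
k = ln2 / t½ = 0.693147 / 33.3 = 0.02082 h⁻¹
t = ln(C₀ / C) / k = ln(5.973 / 0.641) / 0.02082
  = ln(9.318) / 0.02082 = 2.232 / 0.02082 = 107.2 h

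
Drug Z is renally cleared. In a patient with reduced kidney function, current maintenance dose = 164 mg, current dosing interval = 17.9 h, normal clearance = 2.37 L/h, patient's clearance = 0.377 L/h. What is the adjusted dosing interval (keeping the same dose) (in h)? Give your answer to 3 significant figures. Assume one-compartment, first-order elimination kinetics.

113 h

To keep the same average steady-state level, dosing rate must scale with clearance.
CL ratio = 0.377 / 2.37 = 0.1591
New interval (same dose) = 17.9 / 0.1591 = 112.5 h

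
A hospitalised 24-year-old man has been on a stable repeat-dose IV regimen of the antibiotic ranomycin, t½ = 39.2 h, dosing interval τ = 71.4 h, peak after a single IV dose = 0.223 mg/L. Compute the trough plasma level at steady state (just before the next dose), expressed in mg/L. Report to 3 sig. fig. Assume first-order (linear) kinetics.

0.0880 mg/L

k = ln2 / t½ = 0.693147 / 39.2 = 0.01768 h⁻¹
e^(−kτ) = e^(−0.01768 × 71.4) = 0.2830
Accumulation ratio R = 1 / (1 − e^(−kτ)) = 1 / (1 − 0.2830) = 1.395
Steady-state trough = C₀ × R × e^(−kτ) = 0.223 × 1.395 × 0.2830 = 0.08804 mg/L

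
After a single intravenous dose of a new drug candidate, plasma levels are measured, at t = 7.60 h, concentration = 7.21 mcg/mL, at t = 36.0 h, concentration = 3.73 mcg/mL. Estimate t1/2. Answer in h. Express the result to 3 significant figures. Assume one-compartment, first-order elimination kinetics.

k = ln(C₁/C₂) / (t₂ − t₁) = ln(7.21/3.73) / (36.0 − 7.60)
  = 0.6591 / 28.40 = 0.02321 h⁻¹
t½ = ln2 / k = 0.693147 / 0.02321 = 29.86 h

29.9 h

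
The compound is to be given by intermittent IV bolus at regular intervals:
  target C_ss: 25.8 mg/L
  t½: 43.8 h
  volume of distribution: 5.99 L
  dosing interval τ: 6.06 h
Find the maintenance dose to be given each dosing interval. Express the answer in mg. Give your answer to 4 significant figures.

k = ln2 / t½ = 0.693147 / 43.8 = 0.01583 h⁻¹
CL = k × Vd = 0.01583 × 5.99 = 0.09482 L/h
At steady state, Dose/τ = Css × CL.
Dose = Css × CL × τ = 25.8 × 0.09482 × 6.06 = 14.82 mg

14.82 mg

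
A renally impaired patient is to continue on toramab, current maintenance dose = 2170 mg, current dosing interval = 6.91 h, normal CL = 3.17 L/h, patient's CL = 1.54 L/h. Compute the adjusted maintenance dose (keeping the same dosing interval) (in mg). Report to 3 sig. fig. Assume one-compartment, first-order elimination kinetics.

To keep the same average steady-state level, dosing rate must scale with clearance.
CL ratio = 1.54 / 3.17 = 0.4858
New dose (same interval) = 2170 × 0.4858 = 1054 mg

1050 mg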